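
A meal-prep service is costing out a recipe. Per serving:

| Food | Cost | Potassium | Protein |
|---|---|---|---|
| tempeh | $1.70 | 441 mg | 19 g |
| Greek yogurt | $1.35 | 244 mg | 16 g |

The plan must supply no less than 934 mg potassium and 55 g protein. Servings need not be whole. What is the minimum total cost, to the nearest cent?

$4.70

Two binding constraints pin down two serving amounts, so the optimal mix uses at most two foods. The candidates are each food alone (scaled to the tighter of potassium/protein) and each pair with both constraints tight.
tempeh only: max(934/441, 55/19) = 2.895 servings → $4.92.
Greek yogurt only: max(934/244, 55/16) = 3.828 servings → $5.17.
tempeh + Greek yogurt with both tight: 0.6298 servings and 2.69 servings → $4.70.
So the least-cost plan costs $4.70.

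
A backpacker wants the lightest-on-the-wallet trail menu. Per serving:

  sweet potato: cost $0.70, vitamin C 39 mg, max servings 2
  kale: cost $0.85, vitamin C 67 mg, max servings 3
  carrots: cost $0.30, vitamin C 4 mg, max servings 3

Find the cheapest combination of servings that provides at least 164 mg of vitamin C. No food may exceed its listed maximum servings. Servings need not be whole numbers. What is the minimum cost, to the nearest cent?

$2.08

Cost per mg of vitamin C: kale $0.0127, sweet potato $0.0179, carrots $0.0750.
Take 2.448 servings of kale: +164.0 mg vitamin C for $2.08 (total $2.08, still need 0.0 mg).
Filling from the cheapest source first is optimal under one linear minimum: $2.08.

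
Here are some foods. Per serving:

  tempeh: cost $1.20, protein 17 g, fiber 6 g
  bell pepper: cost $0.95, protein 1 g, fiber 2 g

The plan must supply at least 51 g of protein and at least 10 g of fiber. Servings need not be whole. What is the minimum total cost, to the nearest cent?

An LP optimum is at a vertex; with two nutrient constraints at most two foods are used. Check each candidate.
tempeh only: max(51/17, 10/6) = 3 servings → $3.60.
bell pepper only: max(51/1, 10/2) = 51 servings → $48.45.
tempeh + bell pepper: intersection lies outside the first quadrant.
So the least-cost plan costs $3.60.

$3.60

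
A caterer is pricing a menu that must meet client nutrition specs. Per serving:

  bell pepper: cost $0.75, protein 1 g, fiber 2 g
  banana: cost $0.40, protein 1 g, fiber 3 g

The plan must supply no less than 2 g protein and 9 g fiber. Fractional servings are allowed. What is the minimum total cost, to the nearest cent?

$1.20

The cheapest plan sits at a corner of the feasible region — with two constraints it uses at most two foods.
bell pepper only: max(2/1, 9/2) = 4.5 servings → $3.38.
banana only: max(2/1, 9/3) = 3 servings → $1.20.
bell pepper + banana: intersection lies outside the first quadrant.
So the least-cost plan costs $1.20.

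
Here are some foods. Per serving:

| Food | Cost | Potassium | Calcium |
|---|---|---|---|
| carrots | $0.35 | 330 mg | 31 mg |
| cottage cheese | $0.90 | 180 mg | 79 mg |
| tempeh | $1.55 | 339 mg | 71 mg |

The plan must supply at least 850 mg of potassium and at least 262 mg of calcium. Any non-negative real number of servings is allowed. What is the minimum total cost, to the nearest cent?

Compare the cost at each extreme point of the feasible region.
carrots only: max(850/330, 262/31) = 8.452 servings → $2.96.
cottage cheese only: max(850/180, 262/79) = 4.722 servings → $4.25.
tempeh only: max(850/339, 262/71) = 3.69 servings → $5.72.
carrots + cottage cheese with both tight: 0.9756 servings and 2.934 servings → $2.98.
carrots + tempeh with both targets exact would need a negative amount; discard.
cottage cheese + tempeh with both tight: 2.033 servings and 1.428 servings → $4.04.
The minimum over all feasible corners is $2.96.

$2.96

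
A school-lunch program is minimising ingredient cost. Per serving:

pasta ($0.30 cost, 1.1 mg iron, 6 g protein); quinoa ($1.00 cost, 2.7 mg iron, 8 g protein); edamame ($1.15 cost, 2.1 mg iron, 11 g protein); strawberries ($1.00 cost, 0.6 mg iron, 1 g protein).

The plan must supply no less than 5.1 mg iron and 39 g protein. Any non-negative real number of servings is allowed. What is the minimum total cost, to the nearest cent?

$1.95

At the optimum either one food covers both requirements or two foods hit both targets exactly; no other combination can be cheaper.
pasta only: max(5.1/1.1, 39/6) = 6.5 servings → $1.95.
quinoa only: max(5.1/2.7, 39/8) = 4.875 servings → $4.88.
edamame only: max(5.1/2.1, 39/11) = 3.545 servings → $4.08.
strawberries only: max(5.1/0.6, 39/1) = 39 servings → $39.00.
pasta + quinoa: intersection lies outside the first quadrant.
pasta + edamame: intersection lies outside the first quadrant.
pasta + strawberries: the both-tight solution has a negative serving — not a feasible corner.
quinoa + edamame: the both-tight solution has a negative serving — not a feasible corner.
quinoa + strawberries: the both-tight solution has a negative serving — not a feasible corner.
edamame + strawberries with both targets exact would need a negative amount; discard.
The minimum over all feasible corners is $1.95.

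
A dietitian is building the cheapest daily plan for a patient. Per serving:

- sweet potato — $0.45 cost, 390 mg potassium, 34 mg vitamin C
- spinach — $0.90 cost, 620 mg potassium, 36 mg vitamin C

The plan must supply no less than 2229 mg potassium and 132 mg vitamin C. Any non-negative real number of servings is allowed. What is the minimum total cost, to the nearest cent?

$2.57

A basic optimal solution has at most two foods positive. Try each food alone and each pair with both targets met exactly.
sweet potato only: max(2229/390, 132/34) = 5.715 servings → $2.57.
spinach only: max(2229/620, 132/36) = 3.667 servings → $3.30.
sweet potato + spinach with both tight: 0.2267 servings and 3.453 servings → $3.21.
The minimum over all feasible corners is $2.57.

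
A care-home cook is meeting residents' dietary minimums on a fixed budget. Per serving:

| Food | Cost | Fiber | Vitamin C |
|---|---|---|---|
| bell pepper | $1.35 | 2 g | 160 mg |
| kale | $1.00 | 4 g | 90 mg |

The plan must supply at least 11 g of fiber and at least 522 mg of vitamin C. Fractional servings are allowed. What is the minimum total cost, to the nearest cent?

Minimising a linear cost over {fiber ≥ 11, vitamin C ≥ 522, servings ≥ 0} — the optimum is at a vertex, using one or two foods.
bell pepper only: max(11/2, 522/160) = 5.5 servings → $7.42.
kale only: max(11/4, 522/90) = 5.8 servings → $5.80.
bell pepper + kale with both tight: 2.387 servings and 1.557 servings → $4.78.
Cheapest feasible corner: $4.78.

$4.78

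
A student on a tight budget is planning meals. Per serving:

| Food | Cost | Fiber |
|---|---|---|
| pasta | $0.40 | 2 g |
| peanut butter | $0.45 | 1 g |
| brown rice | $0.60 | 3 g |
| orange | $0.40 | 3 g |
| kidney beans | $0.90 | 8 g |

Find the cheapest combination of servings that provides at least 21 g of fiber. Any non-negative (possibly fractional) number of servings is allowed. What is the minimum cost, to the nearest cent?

$2.36

Cost per g of fiber: kidney beans $0.1125, orange $0.1333, pasta $0.2000, brown rice $0.2000, peanut butter $0.4500.
With no serving limits, use only kidney beans: 21 g / 8 g = 2.625 servings × $0.90 = $2.36.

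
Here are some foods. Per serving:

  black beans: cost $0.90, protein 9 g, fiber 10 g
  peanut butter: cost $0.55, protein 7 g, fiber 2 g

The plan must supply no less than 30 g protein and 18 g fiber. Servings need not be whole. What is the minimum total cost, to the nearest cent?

$2.60

Two binding constraints pin down two serving amounts, so the optimal mix uses at most two foods. The candidates are each food alone (scaled to the tighter of protein/fiber) and each pair with both constraints tight.
black beans only: max(30/9, 18/10) = 3.333 servings → $3.00.
peanut butter only: max(30/7, 18/2) = 9 servings → $4.95.
black beans + peanut butter with both tight: 1.269 servings and 2.654 servings → $2.60.
So the least-cost plan costs $2.60.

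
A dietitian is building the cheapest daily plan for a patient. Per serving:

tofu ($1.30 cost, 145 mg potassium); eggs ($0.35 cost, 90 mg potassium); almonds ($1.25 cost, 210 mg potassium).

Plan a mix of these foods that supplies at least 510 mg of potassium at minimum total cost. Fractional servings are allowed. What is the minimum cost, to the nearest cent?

Cost per mg of potassium: eggs $0.0039, almonds $0.0060, tofu $0.0090.
With no serving limits, use only eggs: 510 mg / 90 mg = 5.667 servings × $0.35 = $1.98.

$1.98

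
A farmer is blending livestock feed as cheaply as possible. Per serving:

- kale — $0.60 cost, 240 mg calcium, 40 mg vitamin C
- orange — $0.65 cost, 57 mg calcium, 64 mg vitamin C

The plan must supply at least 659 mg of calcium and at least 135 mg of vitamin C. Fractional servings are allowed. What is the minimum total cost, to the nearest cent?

$1.88

Check every corner: each single food scaled to meet both minima, and each pair solved so both constraints bind.
kale only: max(659/240, 135/40) = 3.375 servings → $2.02.
orange only: max(659/57, 135/64) = 11.56 servings → $7.51.
kale + orange with both tight: 2.636 servings and 0.4618 servings → $1.88.
The minimum over all feasible corners is $1.88.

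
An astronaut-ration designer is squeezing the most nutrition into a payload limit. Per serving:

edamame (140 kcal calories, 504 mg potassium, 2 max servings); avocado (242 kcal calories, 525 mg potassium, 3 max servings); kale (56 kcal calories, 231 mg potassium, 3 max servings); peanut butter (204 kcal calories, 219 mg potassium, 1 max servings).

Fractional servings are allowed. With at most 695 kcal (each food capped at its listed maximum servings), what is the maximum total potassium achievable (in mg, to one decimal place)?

2236.8 mg

Potassium per kcal: kale 4.125, edamame 3.6, avocado 2.169, peanut butter 1.074.
Take 3 servings of kale: uses 168 kcal, +693.0 mg potassium (running total 693.0 mg).
Take 2 servings of edamame: uses 280 kcal, +1008.0 mg potassium (running total 1701.0 mg).
Take 1.021 servings of avocado: uses 247 kcal, +535.8 mg potassium (running total 2236.8 mg).
Greedy by best ratio exhausts the calories allowance optimally: 2236.8 mg.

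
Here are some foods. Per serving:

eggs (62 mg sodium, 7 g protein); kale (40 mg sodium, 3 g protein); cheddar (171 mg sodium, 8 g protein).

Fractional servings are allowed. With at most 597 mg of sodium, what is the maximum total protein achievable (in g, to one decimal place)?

Protein per mg sodium: eggs 0.1129, kale 0.075, cheddar 0.04678.
With no serving limits, spend the whole sodium allowance on eggs: 597 mg / 62 mg × 7 g = 67.4 g.

67.4 g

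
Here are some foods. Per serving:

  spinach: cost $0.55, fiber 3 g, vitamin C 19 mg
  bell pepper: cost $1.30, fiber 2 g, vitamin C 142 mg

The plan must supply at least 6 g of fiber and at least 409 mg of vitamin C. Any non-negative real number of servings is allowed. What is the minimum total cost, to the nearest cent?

$3.78

spinach only: max(6/3, 409/19) = 21.53 servings → $11.84.
bell pepper only: max(6/2, 409/142) = 3 servings → $3.90.
spinach + bell pepper with both tight: 0.08763 servings and 2.869 servings → $3.78.
The minimum over all feasible corners is $3.78.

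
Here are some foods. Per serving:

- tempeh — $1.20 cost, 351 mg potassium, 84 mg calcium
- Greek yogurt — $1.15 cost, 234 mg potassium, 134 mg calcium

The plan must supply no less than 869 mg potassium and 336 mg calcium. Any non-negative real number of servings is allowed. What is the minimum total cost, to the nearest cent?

tempeh only: max(869/351, 336/84) = 4 servings → $4.80.
Greek yogurt only: max(869/234, 336/134) = 3.714 servings → $4.27.
tempeh + Greek yogurt with both tight: 1.381 servings and 1.641 servings → $3.55.
Cheapest feasible corner: $3.55.

$3.55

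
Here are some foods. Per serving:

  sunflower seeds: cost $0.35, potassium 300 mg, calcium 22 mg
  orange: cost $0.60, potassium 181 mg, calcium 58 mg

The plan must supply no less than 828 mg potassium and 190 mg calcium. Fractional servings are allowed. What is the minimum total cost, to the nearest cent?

With two linear requirements the optimum uses one or two foods; enumerate the corners.
sunflower seeds only: max(828/300, 190/22) = 8.636 servings → $3.02.
orange only: max(828/181, 190/58) = 4.575 servings → $2.74.
sunflower seeds + orange with both tight: 1.016 servings and 2.89 servings → $2.09.
The minimum over all feasible corners is $2.09.

$2.09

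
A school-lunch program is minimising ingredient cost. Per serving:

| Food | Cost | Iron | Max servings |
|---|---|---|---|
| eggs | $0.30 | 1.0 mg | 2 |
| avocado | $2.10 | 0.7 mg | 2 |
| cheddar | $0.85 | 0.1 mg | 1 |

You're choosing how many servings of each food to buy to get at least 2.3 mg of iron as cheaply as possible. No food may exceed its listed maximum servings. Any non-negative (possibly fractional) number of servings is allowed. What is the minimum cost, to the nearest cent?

$1.50

Cost per mg of iron: eggs $0.3000, avocado $3.0000, cheddar $8.5000.
Take 2 servings of eggs: +2.0 mg iron for $0.60 (total $0.60, still need 0.3 mg).
Take 0.4286 servings of avocado: +0.3 mg iron for $0.90 (total $1.50, still need 0.0 mg).
Greedy by cheapest-per-mg is optimal for a single linear constraint, so the minimum cost is $1.50.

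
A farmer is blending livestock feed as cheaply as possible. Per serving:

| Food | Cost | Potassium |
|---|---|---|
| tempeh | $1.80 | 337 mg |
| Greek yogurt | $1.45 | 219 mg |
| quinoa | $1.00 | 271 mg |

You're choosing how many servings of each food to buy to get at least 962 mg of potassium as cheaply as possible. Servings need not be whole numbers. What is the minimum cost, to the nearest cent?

$3.55

Cost per mg of potassium: quinoa $0.0037, tempeh $0.0053, Greek yogurt $0.0066.
With no serving limits, use only quinoa: 962 mg / 271 mg = 3.55 servings × $1.00 = $3.55.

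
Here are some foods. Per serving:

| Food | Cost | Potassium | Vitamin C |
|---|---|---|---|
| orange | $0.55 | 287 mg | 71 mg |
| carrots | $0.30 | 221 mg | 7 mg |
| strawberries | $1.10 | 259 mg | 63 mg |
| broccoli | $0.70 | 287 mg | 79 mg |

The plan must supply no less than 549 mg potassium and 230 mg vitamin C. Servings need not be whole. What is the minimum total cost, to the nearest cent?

For a min-cost LP with two ≥-constraints, a basic feasible solution has at most two positive variables.
orange only: max(549/287, 230/71) = 3.239 servings → $1.78.
carrots only: max(549/221, 230/7) = 32.86 servings → $9.86.
strawberries only: max(549/259, 230/63) = 3.651 servings → $4.02.
broccoli only: max(549/287, 230/79) = 2.911 servings → $2.04.
orange + carrots: intersection lies outside the first quadrant.
orange + strawberries: the both-tight solution has a negative serving — not a feasible corner.
orange + broccoli: intersection lies outside the first quadrant.
carrots + strawberries: intersection lies outside the first quadrant.
carrots + broccoli with both targets exact would need a negative amount; discard.
strawberries + broccoli: the both-tight solution has a negative serving — not a feasible corner.
Cheapest feasible corner: $1.78.

$1.78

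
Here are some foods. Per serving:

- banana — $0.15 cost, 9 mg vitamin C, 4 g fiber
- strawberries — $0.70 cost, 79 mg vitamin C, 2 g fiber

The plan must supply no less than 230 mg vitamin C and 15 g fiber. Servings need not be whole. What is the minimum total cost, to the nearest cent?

$2.21

Check every corner: each single food scaled to meet both minima, and each pair solved so both constraints bind.
banana only: max(230/9, 15/4) = 25.56 servings → $3.83.
strawberries only: max(230/79, 15/2) = 7.5 servings → $5.25.
banana + strawberries with both tight: 2.433 servings and 2.634 servings → $2.21.
Cheapest feasible corner: $2.21.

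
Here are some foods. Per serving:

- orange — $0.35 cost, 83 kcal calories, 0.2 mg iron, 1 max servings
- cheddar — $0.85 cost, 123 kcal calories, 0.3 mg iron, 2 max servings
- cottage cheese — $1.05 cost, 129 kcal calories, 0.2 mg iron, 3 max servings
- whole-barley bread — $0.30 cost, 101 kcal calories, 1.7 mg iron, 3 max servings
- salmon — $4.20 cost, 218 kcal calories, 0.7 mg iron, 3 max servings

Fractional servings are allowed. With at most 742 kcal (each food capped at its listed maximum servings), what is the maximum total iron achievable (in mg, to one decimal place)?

6.5 mg

Iron per kcal: whole-barley bread 0.01683, salmon 0.003211, cheddar 0.002439, orange 0.00241, cottage cheese 0.00155.
Take 3 servings of whole-barley bread: uses 303 kcal, +5.1 mg iron (running total 5.1 mg).
Take 2.014 servings of salmon: uses 439 kcal, +1.4 mg iron (running total 6.5 mg).
Greedy by best ratio exhausts the calories allowance optimally: 6.5 mg.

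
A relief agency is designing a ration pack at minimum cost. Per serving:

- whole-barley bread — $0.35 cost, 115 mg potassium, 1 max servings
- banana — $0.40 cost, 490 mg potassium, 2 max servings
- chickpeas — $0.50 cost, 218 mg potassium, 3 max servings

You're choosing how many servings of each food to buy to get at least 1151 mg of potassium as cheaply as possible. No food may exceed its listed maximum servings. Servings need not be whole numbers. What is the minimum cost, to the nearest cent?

Cost per mg of potassium: banana $0.0008, chickpeas $0.0023, whole-barley bread $0.0030.
Take 2 servings of banana: +980.0 mg potassium for $0.80 (total $0.80, still need 171.0 mg).
Take 0.7844 servings of chickpeas: +171.0 mg potassium for $0.39 (total $1.19, still need 0.0 mg).
Greedy by cheapest-per-mg is optimal for a single linear constraint, so the minimum cost is $1.19.

$1.19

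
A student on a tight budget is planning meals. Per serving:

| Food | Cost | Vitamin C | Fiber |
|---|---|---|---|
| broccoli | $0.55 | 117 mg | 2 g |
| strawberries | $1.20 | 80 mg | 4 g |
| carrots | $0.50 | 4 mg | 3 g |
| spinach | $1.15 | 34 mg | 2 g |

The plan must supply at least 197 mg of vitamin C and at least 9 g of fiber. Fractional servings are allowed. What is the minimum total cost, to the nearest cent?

An LP optimum is at a vertex; with two nutrient constraints at most two foods are used. Check each candidate.
broccoli only: max(197/117, 9/2) = 4.5 servings → $2.48.
strawberries only: max(197/80, 9/4) = 2.462 servings → $2.96.
carrots only: max(197/4, 9/3) = 49.25 servings → $24.62.
spinach only: max(197/34, 9/2) = 5.794 servings → $6.66.
broccoli + strawberries with both tight: 0.2208 servings and 2.14 servings → $2.69.
broccoli + carrots with both tight: 1.618 servings and 1.921 servings → $1.85.
broccoli + spinach with both tight: 0.5301 servings and 3.97 servings → $4.86.
strawberries + carrots: the both-tight solution has a negative serving — not a feasible corner.
strawberries + spinach: intersection lies outside the first quadrant.
carrots + spinach with both targets exact would need a negative amount; discard.
So the least-cost plan costs $1.85.

$1.85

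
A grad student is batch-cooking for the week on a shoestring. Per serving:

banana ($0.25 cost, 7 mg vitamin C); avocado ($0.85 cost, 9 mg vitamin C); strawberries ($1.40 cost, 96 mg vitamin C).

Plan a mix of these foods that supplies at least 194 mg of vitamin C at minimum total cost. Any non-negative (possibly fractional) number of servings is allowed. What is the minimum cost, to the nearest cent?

Cost per mg of vitamin C: strawberries $0.0146, banana $0.0357, avocado $0.0944.
With no serving limits, use only strawberries: 194 mg / 96 mg = 2.021 servings × $1.40 = $2.83.

$2.83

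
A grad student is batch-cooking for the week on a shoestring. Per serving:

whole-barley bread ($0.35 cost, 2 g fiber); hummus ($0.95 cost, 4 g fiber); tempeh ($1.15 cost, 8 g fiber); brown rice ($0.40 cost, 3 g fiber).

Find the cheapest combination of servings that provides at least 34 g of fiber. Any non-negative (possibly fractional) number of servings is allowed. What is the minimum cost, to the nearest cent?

$4.53

Cost per g of fiber: brown rice $0.1333, tempeh $0.1437, whole-barley bread $0.1750, hummus $0.2375.
With no serving limits, use only brown rice: 34 g / 3 g = 11.33 servings × $0.40 = $4.53.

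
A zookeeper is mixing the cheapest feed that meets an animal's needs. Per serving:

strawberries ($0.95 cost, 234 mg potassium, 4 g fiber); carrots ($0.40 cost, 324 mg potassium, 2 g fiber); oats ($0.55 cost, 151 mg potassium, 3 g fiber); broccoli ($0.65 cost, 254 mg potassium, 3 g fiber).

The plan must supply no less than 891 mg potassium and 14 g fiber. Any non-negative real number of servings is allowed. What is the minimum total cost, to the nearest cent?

$2.59

strawberries only: max(891/234, 14/4) = 3.808 servings → $3.62.
carrots only: max(891/324, 14/2) = 7 servings → $2.80.
oats only: max(891/151, 14/3) = 5.901 servings → $3.25.
broccoli only: max(891/254, 14/3) = 4.667 servings → $3.03.
strawberries + carrots with both tight: 3.326 servings and 0.3478 servings → $3.30.
strawberries + oats with both targets exact would need a negative amount; discard.
strawberries + broccoli with both tight: 2.812 servings and 0.9172 servings → $3.27.
carrots + oats with both tight: 0.8343 servings and 4.11 servings → $2.59.
carrots + broccoli with both targets exact would need a negative amount; discard.
oats + broccoli with both tight: 2.858 servings and 1.809 servings → $2.75.
Cheapest feasible corner: $2.59.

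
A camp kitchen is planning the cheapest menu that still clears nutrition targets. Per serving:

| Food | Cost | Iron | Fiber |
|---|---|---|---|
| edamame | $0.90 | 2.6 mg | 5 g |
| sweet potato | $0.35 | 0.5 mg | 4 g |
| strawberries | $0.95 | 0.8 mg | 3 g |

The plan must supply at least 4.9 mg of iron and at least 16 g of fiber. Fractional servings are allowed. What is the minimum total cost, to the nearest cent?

Check every corner: each single food scaled to meet both minima, and each pair solved so both constraints bind.
edamame only: max(4.9/2.6, 16/5) = 3.2 servings → $2.88.
sweet potato only: max(4.9/0.5, 16/4) = 9.8 servings → $3.43.
strawberries only: max(4.9/0.8, 16/3) = 6.125 servings → $5.82.
edamame + sweet potato with both tight: 1.468 servings and 2.165 servings → $2.08.
edamame + strawberries with both tight: 0.5 servings and 4.5 servings → $4.72.
sweet potato + strawberries: the both-tight solution has a negative serving — not a feasible corner.
The minimum over all feasible corners is $2.08.

$2.08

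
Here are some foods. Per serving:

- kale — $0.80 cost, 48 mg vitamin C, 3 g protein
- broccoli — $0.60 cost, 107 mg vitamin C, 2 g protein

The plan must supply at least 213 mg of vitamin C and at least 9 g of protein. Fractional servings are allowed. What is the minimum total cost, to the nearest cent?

$2.46

An LP optimum is at a vertex; with two nutrient constraints at most two foods are used. Check each candidate.
kale only: max(213/48, 9/3) = 4.438 servings → $3.55.
broccoli only: max(213/107, 9/2) = 4.5 servings → $2.70.
kale + broccoli with both tight: 2.387 servings and 0.92 servings → $2.46.
The minimum over all feasible corners is $2.46.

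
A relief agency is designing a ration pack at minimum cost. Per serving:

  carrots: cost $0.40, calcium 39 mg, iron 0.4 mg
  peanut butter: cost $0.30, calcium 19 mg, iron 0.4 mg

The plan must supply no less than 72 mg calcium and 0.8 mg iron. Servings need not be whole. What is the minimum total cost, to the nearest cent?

$0.77

Check every corner: each single food scaled to meet both minima, and each pair solved so both constraints bind.
carrots only: max(72/39, 0.8/0.4) = 2 servings → $0.80.
peanut butter only: max(72/19, 0.8/0.4) = 3.789 servings → $1.14.
carrots + peanut butter with both tight: 1.7 servings and 0.3 servings → $0.77.
So the least-cost plan costs $0.77.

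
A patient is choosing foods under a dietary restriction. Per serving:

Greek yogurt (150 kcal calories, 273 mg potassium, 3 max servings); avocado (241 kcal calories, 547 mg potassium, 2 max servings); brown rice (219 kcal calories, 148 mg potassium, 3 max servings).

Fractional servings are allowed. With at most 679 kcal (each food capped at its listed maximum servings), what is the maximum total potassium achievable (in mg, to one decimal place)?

1452.5 mg

Potassium per kcal: avocado 2.27, Greek yogurt 1.82, brown rice 0.6758.
Take 2 servings of avocado: uses 482 kcal, +1094.0 mg potassium (running total 1094.0 mg).
Take 1.313 servings of Greek yogurt: uses 197 kcal, +358.5 mg potassium (running total 1452.5 mg).
Filling greedily by potassium-per-kcal is optimal for one linear limit, giving 1452.5 mg.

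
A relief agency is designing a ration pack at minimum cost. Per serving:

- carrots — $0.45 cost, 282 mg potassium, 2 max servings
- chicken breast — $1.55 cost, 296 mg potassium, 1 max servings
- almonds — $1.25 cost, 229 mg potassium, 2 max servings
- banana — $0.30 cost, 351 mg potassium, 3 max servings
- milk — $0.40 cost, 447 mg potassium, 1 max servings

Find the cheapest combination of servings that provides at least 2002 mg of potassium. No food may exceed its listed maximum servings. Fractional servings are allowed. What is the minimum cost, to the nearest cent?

$2.10

Cost per mg of potassium: banana $0.0009, milk $0.0009, carrots $0.0016, chicken breast $0.0052, almonds $0.0055.
Take 3 servings of banana: +1053.0 mg potassium for $0.90 (total $0.90, still need 949.0 mg).
Take 1 serving of milk: +447.0 mg potassium for $0.40 (total $1.30, still need 502.0 mg).
Take 1.78 servings of carrots: +502.0 mg potassium for $0.80 (total $2.10, still need 0.0 mg).
Greedy by cheapest-per-mg is optimal for a single linear constraint, so the minimum cost is $2.10.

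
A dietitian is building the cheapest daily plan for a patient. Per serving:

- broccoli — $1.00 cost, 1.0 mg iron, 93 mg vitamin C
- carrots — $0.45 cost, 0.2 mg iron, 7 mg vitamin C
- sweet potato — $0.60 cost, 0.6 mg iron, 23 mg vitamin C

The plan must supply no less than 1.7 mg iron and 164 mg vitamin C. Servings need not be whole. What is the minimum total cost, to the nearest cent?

Compare the cost at each extreme point of the feasible region.
broccoli only: max(1.7/1.0, 164/93) = 1.763 servings → $1.76.
carrots only: max(1.7/0.2, 164/7) = 23.43 servings → $10.54.
sweet potato only: max(1.7/0.6, 164/23) = 7.13 servings → $4.28.
broccoli + carrots: the both-tight solution has a negative serving — not a feasible corner.
broccoli + sweet potato: intersection lies outside the first quadrant.
carrots + sweet potato with both targets exact would need a negative amount; discard.
So the least-cost plan costs $1.76.

$1.76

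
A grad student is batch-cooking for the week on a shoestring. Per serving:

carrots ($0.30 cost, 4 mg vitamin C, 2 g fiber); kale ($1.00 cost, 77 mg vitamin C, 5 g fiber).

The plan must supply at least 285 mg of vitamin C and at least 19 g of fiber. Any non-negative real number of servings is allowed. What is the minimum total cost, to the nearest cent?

$3.77

carrots only: max(285/4, 19/2) = 71.25 servings → $21.38.
kale only: max(285/77, 19/5) = 3.8 servings → $3.80.
carrots + kale with both tight: 0.2836 servings and 3.687 servings → $3.77.
The minimum over all feasible corners is $3.77.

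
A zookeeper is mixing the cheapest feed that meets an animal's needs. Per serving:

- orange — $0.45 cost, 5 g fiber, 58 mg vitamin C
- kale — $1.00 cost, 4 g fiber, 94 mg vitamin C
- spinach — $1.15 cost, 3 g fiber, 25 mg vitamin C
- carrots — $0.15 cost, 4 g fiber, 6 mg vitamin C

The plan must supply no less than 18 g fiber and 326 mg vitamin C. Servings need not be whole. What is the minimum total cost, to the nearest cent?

$2.53

Minimising a linear cost over {fiber ≥ 18, vitamin C ≥ 326, servings ≥ 0} — the optimum is at a vertex, using one or two foods.
orange only: max(18/5, 326/58) = 5.621 servings → $2.53.
kale only: max(18/4, 326/94) = 4.5 servings → $4.50.
spinach only: max(18/3, 326/25) = 13.04 servings → $15.00.
carrots only: max(18/4, 326/6) = 54.33 servings → $8.15.
orange + kale with both tight: 1.63 servings and 2.462 servings → $3.20.
orange + spinach with both targets exact would need a negative amount; discard.
orange + carrots with both targets exact would need a negative amount; discard.
kale + spinach with both tight: 2.901 servings and 2.132 servings → $5.35.
kale + carrots with both tight: 3.398 servings and 1.102 servings → $3.56.
spinach + carrots with both targets exact would need a negative amount; discard.
The minimum over all feasible corners is $2.53.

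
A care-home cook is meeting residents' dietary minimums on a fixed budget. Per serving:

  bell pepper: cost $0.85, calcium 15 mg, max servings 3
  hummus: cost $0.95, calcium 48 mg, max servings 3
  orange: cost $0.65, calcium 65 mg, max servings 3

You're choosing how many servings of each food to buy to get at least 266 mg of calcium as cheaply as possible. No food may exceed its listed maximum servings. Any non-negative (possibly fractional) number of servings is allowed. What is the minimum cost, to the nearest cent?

$3.36

Cost per mg of calcium: orange $0.0100, hummus $0.0198, bell pepper $0.0567.
Take 3 servings of orange: +195.0 mg calcium for $1.95 (total $1.95, still need 71.0 mg).
Take 1.479 servings of hummus: +71.0 mg calcium for $1.41 (total $3.36, still need 0.0 mg).
Filling from the cheapest source first is optimal under one linear minimum: $3.36.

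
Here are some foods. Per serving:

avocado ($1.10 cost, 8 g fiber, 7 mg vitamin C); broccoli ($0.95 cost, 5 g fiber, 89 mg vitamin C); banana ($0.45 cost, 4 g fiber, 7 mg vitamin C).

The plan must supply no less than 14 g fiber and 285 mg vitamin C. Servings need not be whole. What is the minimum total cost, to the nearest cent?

avocado only: max(14/8, 285/7) = 40.71 servings → $44.79.
broccoli only: max(14/5, 285/89) = 3.202 servings → $3.04.
banana only: max(14/4, 285/7) = 40.71 servings → $18.32.
avocado + broccoli: the both-tight solution has a negative serving — not a feasible corner.
avocado + banana with both targets exact would need a negative amount; discard.
broccoli + banana: intersection lies outside the first quadrant.
So the least-cost plan costs $3.04.

$3.04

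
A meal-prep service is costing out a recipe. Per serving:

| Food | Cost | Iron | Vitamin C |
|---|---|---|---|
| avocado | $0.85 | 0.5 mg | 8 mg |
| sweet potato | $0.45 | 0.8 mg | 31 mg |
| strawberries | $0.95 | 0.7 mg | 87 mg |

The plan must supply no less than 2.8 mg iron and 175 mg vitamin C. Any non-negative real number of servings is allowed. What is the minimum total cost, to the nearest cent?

$2.19

This is a tiny linear program; its minimum lies at a vertex of the feasible set. List the vertices and price them.
avocado only: max(2.8/0.5, 175/8) = 21.88 servings → $18.59.
sweet potato only: max(2.8/0.8, 175/31) = 5.645 servings → $2.54.
strawberries only: max(2.8/0.7, 175/87) = 4 servings → $3.80.
avocado + sweet potato with both targets exact would need a negative amount; discard.
avocado + strawberries with both tight: 3.195 servings and 1.718 servings → $4.35.
sweet potato + strawberries with both tight: 2.528 servings and 1.111 servings → $2.19.
Cheapest feasible corner: $2.19.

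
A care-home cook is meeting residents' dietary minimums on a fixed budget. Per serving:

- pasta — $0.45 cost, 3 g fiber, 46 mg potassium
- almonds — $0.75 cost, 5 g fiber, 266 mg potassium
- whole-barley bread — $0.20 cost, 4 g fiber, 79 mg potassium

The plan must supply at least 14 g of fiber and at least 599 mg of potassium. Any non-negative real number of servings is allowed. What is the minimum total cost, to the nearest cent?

The cheapest plan sits at a corner of the feasible region — with two constraints it uses at most two foods.
pasta only: max(14/3, 599/46) = 13.02 servings → $5.86.
almonds only: max(14/5, 599/266) = 2.8 servings → $2.10.
whole-barley bread only: max(14/4, 599/79) = 7.582 servings → $1.52.
pasta + almonds with both tight: 1.283 servings and 2.03 servings → $2.10.
pasta + whole-barley bread with both targets exact would need a negative amount; discard.
almonds + whole-barley bread with both tight: 1.928 servings and 1.09 servings → $1.66.
Cheapest feasible corner: $1.52.

$1.52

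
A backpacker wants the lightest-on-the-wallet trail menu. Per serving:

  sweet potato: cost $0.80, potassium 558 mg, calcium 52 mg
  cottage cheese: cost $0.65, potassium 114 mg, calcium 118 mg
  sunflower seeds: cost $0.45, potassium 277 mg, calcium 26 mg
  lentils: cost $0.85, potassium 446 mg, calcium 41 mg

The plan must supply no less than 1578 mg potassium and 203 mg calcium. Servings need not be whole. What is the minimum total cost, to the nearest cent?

$2.52

sweet potato only: max(1578/558, 203/52) = 3.904 servings → $3.12.
cottage cheese only: max(1578/114, 203/118) = 13.84 servings → $9.00.
sunflower seeds only: max(1578/277, 203/26) = 7.808 servings → $3.51.
lentils only: max(1578/446, 203/41) = 4.951 servings → $4.21.
sweet potato + cottage cheese with both tight: 2.722 servings and 0.521 servings → $2.52.
sweet potato + sunflower seeds with both targets exact would need a negative amount; discard.
sweet potato + lentils: the both-tight solution has a negative serving — not a feasible corner.
cottage cheese + sunflower seeds with both tight: 0.5115 servings and 5.486 servings → $2.80.
cottage cheese + lentils with both tight: 0.5388 servings and 3.4 servings → $3.24.
sunflower seeds + lentils: intersection lies outside the first quadrant.
The minimum over all feasible corners is $2.52.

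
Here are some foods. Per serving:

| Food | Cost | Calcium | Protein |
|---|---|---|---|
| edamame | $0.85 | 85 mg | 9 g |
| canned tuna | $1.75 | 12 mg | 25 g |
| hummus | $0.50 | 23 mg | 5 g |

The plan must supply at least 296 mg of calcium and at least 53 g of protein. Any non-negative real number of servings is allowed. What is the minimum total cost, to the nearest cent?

This is a tiny linear program; its minimum lies at a vertex of the feasible set. List the vertices and price them.
edamame only: max(296/85, 53/9) = 5.889 servings → $5.01.
canned tuna only: max(296/12, 53/25) = 24.67 servings → $43.17.
hummus only: max(296/23, 53/5) = 12.87 servings → $6.43.
edamame + canned tuna with both tight: 3.353 servings and 0.9127 servings → $4.45.
edamame + hummus with both tight: 1.197 servings and 8.445 servings → $5.24.
canned tuna + hummus: the both-tight solution has a negative serving — not a feasible corner.
So the least-cost plan costs $4.45.

$4.45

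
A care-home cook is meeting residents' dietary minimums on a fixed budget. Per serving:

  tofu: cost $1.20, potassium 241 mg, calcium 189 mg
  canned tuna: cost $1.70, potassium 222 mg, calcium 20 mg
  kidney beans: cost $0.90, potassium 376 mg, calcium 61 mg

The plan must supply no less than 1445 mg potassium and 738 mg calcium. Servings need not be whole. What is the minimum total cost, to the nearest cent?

A basic optimal solution has at most two foods positive. Try each food alone and each pair with both targets met exactly.
tofu only: max(1445/241, 738/189) = 5.996 servings → $7.20.
canned tuna only: max(1445/222, 738/20) = 36.9 servings → $62.73.
kidney beans only: max(1445/376, 738/61) = 12.1 servings → $10.89.
tofu + canned tuna with both tight: 3.633 servings and 2.565 servings → $8.72.
tofu + kidney beans with both tight: 3.359 servings and 1.69 servings → $5.55.
canned tuna + kidney beans: intersection lies outside the first quadrant.
The minimum over all feasible corners is $5.55.

$5.55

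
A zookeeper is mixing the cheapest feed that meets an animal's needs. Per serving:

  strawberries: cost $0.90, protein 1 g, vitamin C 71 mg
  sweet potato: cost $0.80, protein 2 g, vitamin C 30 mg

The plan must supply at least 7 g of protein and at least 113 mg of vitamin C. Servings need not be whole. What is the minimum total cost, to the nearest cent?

$2.87

strawberries only: max(7/1, 113/71) = 7 servings → $6.30.
sweet potato only: max(7/2, 113/30) = 3.767 servings → $3.01.
strawberries + sweet potato with both tight: 0.1429 servings and 3.429 servings → $2.87.
The minimum over all feasible corners is $2.87.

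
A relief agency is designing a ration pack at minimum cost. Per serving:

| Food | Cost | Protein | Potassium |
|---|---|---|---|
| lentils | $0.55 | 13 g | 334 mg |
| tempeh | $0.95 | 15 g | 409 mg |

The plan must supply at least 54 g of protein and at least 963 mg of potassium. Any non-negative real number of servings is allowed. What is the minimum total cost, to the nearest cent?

$2.28

lentils only: max(54/13, 963/334) = 4.154 servings → $2.28.
tempeh only: max(54/15, 963/409) = 3.6 servings → $3.42.
lentils + tempeh with both targets exact would need a negative amount; discard.
So the least-cost plan costs $2.28.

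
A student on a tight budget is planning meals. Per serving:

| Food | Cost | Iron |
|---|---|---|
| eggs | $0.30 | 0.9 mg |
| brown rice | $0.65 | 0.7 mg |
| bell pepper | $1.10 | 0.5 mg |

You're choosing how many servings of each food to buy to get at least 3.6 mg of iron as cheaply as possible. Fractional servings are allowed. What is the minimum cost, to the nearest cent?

$1.20

Cost per mg of iron: eggs $0.3333, brown rice $0.9286, bell pepper $2.2000.
With no serving limits, use only eggs: 3.6 mg / 0.9 mg = 4 servings × $0.30 = $1.20.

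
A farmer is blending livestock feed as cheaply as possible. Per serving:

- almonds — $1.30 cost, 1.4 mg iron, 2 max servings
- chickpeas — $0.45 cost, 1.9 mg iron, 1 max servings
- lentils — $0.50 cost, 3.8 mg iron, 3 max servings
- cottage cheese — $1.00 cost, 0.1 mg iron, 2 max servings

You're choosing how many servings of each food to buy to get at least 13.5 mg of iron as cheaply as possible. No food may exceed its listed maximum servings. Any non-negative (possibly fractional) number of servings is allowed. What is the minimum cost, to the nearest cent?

$2.14

Cost per mg of iron: lentils $0.1316, chickpeas $0.2368, almonds $0.9286, cottage cheese $10.0000.
Take 3 servings of lentils: +11.4 mg iron for $1.50 (total $1.50, still need 2.1 mg).
Take 1 serving of chickpeas: +1.9 mg iron for $0.45 (total $1.95, still need 0.2 mg).
Take 0.1429 servings of almonds: +0.2 mg iron for $0.19 (total $2.14, still need 0.0 mg).
Greedy by cheapest-per-mg is optimal for a single linear constraint, so the minimum cost is $2.14.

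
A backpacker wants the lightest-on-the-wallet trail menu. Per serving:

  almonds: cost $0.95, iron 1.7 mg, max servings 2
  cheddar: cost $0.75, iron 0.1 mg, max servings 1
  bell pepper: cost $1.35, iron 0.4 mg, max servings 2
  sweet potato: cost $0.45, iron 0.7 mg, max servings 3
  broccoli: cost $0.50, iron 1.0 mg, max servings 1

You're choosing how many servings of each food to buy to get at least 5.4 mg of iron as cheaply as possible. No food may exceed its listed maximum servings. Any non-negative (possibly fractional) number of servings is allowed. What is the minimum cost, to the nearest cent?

Cost per mg of iron: broccoli $0.5000, almonds $0.5588, sweet potato $0.6429, bell pepper $3.3750, cheddar $7.5000.
Take 1 serving of broccoli: +1.0 mg iron for $0.50 (total $0.50, still need 4.4 mg).
Take 2 servings of almonds: +3.4 mg iron for $1.90 (total $2.40, still need 1.0 mg).
Take 1.429 servings of sweet potato: +1.0 mg iron for $0.64 (total $3.04, still need 0.0 mg).
Greedy by cheapest-per-mg is optimal for a single linear constraint, so the minimum cost is $3.04.

$3.04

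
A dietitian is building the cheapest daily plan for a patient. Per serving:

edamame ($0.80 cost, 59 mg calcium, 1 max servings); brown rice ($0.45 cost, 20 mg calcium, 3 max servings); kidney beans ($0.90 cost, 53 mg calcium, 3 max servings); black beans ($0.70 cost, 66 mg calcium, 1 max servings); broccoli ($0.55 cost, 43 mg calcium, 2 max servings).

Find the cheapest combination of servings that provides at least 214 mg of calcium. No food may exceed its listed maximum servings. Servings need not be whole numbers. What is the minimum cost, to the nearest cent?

Cost per mg of calcium: black beans $0.0106, broccoli $0.0128, edamame $0.0136, kidney beans $0.0170, brown rice $0.0225.
Take 1 serving of black beans: +66.0 mg calcium for $0.70 (total $0.70, still need 148.0 mg).
Take 2 servings of broccoli: +86.0 mg calcium for $1.10 (total $1.80, still need 62.0 mg).
Take 1 serving of edamame: +59.0 mg calcium for $0.80 (total $2.60, still need 3.0 mg).
Take 0.0566 servings of kidney beans: +3.0 mg calcium for $0.05 (total $2.65, still need 0.0 mg).
Greedy by cheapest-per-mg is optimal for a single linear constraint, so the minimum cost is $2.65.

$2.65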